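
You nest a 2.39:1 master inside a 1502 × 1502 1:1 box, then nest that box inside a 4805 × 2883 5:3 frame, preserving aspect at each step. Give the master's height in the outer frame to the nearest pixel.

Inside the 1502×1502 canvas the master is width-limited at 1502.00 × 628.45.
The 1:1 canvas is height-limited in 4805×2883, giving 2883.00 × 2883.00; scale factor 1.9194.
Applying the same ×1.9194: 628.45 → 1206.28.

1206 px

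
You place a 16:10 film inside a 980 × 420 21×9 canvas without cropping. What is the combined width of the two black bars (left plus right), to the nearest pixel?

16:10 (1.600) < 21×9 (2.333), so the film fills the height.
The film is 420 × 16/10 ≈ 672.00 px wide.
Leftover width: 980 − 672.00 = 308.00 px.

308 px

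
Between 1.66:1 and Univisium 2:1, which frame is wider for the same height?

1.66 and Univisium 2:1 = 2; 2 > 1.66.

Univisium 2:1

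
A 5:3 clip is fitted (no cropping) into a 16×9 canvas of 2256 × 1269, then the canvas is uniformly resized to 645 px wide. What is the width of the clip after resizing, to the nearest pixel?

605 px

Fitted into 2256×1269, the clip spans the height; its width is 1269 × 5/3 ≈ 2115.00 px.
The frame scales by 645/2256 = 0.2859; 2115.00 × 0.2859 ≈ 604.69 px.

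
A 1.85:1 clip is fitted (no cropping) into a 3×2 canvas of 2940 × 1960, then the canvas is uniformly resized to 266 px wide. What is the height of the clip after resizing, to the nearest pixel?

144 px

At 2940×1960 the clip is width-limited, so height = 2940 / 1.850 ≈ 1589.19 px.
Scaling 2940 → 266 is ×0.0905, so the height becomes 1589.19 × 0.0905 ≈ 143.78 px.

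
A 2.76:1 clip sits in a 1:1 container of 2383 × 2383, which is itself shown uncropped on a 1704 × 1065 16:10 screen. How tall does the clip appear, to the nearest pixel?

First fit — 2.76:1 into 2383×2383 spans the width: 2383.00 × 863.41.
1:1 in 1704×1065: fills the height, so the intermediate becomes 1065.00 × 1065.00 — a scale of ×0.4469.
The clip scales with it: height 863.41 × 0.4469 ≈ 385.87.

386 px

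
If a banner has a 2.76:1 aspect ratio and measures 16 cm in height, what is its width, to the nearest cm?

44 cm

At 2.76:1, 16 × 2.760 ≈ 44.16.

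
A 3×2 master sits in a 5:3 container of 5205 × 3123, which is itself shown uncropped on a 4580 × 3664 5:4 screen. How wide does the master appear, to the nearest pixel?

4122 px

3×2 in 5205×3123: fills the height, so the master is 4684.50 × 3123.00.
5:3 in 4580×3664: fills the width, so the intermediate becomes 4580.00 × 2748.00 — a scale of ×0.8799.
Applying the same ×0.8799: 4684.50 → 4122.00.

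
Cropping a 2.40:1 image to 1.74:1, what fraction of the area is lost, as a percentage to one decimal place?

Going from 2.40:1 to 1.74:1 means cutting width while keeping height.
(1.740)/(2.400) ≈ 0.725 of the area survives, leaving 27.50% discarded.

27.5%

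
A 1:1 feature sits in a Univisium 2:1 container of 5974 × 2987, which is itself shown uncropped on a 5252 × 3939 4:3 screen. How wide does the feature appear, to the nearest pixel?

Inside the 5974×2987 canvas the feature is height-limited at 2987.00 × 2987.00.
Second fit — the Univisium 2:1 canvas into 5252×3939 spans the width: 5252.00 × 2626.00 (×0.8791 from 5974×2987).
So the feature's width is 2987.00 × 0.8791 ≈ 2626.00.

2626 px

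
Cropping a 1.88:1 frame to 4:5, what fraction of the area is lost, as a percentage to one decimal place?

57.4%

The height stays; only width is cut (since 4:5 is narrower than 1.88:1).
(0.800)/(1.880) ≈ 0.426 of the area survives, leaving 57.45% discarded.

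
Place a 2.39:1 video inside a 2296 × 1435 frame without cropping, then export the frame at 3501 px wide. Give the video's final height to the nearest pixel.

Fitted into 2296×1435, the video spans the width; its height is 2296 / 2.390 ≈ 960.67 px.
Scaling 2296 → 3501 is ×1.5248, so the height becomes 960.67 × 1.5248 ≈ 1464.85 px.

1465 px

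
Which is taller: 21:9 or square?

square

21:9 = 2.333 and square = 1; 2.333 > 1. The smaller width-to-height ratio is the taller frame.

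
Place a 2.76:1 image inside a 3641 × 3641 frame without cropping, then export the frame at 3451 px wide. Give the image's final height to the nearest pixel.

1250 px

At 3641×3641 the image is width-limited, so height = 3641 / 2.760 ≈ 1319.20 px.
The frame scales by 3451/3641 = 0.9478; 1319.20 × 0.9478 ≈ 1250.36 px.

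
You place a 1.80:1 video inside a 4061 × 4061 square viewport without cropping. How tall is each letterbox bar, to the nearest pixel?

1.80:1 (1.800) > square (1.000), so the video fills the width.
Content height = 4061 / 1.800 ≈ 2256.11 px.
Leftover height: 4061 − 2256.11 = 1804.89 px → 902.44 each side.

902 px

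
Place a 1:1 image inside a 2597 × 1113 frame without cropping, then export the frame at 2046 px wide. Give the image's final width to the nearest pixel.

Fitted into 2597×1113, the image spans the height; its width is 1113 × 1/1 ≈ 1113.00 px.
Resizing to 2046 px wide multiplies everything by 0.7878: 1113.00 → 876.86 px.

877 px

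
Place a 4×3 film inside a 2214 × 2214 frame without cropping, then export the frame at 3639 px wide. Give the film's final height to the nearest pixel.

In the 2214×2214 frame the film fills the width: height = 2214 × 3/4 ≈ 1660.50 px.
Resizing to 3639 px wide multiplies everything by 1.6436: 1660.50 → 2729.25 px.

2729 px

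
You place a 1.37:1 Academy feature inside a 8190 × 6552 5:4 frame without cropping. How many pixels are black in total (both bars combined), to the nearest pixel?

4700223 pixels

Since 1.370 > 1.250, the feature is width-limited.
Content height = 8190 / 1.370 ≈ 5978.1022 px.
Black = 6552 − 5978.1022 = 573.8978 px.
Across the 8190-px span: 573.8978 × 8190 ≈ 4700223 px.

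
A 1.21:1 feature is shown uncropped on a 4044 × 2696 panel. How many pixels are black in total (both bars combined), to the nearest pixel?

1.21:1 is narrower than 3:2, so it spans the full height.
The feature is 2696 × 1.210 ≈ 3262.1600 px wide.
4044 − 3262.1600 = 781.8400 px of bars.
Bar area = 781.8400 × 2696 ≈ 2107841 px.

2107841 pixels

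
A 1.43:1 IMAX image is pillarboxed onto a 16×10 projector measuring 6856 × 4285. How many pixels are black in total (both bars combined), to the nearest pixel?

1.43:1 IMAX (1.430) < 16×10 (1.600), so the image fills the height.
The image is 4285 × 1.430 ≈ 6127.5500 px wide.
Leftover width: 6856 − 6127.5500 = 728.4500 px.
Across the 4285-px span: 728.4500 × 4285 ≈ 3121408 px.

3121408 pixels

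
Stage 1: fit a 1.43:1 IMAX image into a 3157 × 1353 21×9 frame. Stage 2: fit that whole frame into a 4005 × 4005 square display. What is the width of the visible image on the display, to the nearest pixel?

2454 px

First fit — 1.43:1 IMAX into 3157×1353 spans the height: 1934.79 × 1353.00.
Second fit — the 21×9 canvas into 4005×4005 spans the width: 4005.00 × 1716.43 (×1.2686 from 3157×1353).
The image scales with it: width 1934.79 × 1.2686 ≈ 2454.49.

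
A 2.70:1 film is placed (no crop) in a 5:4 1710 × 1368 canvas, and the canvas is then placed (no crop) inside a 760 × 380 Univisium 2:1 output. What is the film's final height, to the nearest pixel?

Inside the 1710×1368 canvas the film is width-limited at 1710.00 × 633.33.
5:4 in 760×380: fills the height, so the intermediate becomes 475.00 × 380.00 — a scale of ×0.2778.
So the film's height is 633.33 × 0.2778 ≈ 175.93.

176 px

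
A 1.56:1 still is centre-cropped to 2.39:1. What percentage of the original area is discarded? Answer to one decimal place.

2.39:1 is wider than 1.56:1, so the crop keeps the full width and trims the height.
Fraction kept = (1.560)/(2.390) ≈ 65.27%, so 34.73% is lost.

34.7%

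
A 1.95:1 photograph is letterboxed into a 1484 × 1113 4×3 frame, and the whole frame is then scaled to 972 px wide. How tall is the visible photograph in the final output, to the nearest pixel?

498 px

Fitted into 1484×1113, the photograph spans the width; its height is 1484 / 1.950 ≈ 761.03 px.
Resizing to 972 px wide multiplies everything by 0.6550: 761.03 → 498.46 px.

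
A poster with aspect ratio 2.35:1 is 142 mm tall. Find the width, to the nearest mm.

334 mm

At 2.35:1, 142 × 2.350 ≈ 333.70.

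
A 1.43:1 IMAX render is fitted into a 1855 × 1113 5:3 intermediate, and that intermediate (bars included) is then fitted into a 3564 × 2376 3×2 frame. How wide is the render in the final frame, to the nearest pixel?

3058 px

1.43:1 IMAX in 1855×1113: fills the height, so the render is 1591.59 × 1113.00.
5:3 in 3564×2376: fills the width, so the intermediate becomes 3564.00 × 2138.40 — a scale of ×1.9213.
The render scales with it: width 1591.59 × 1.9213 ≈ 3057.91.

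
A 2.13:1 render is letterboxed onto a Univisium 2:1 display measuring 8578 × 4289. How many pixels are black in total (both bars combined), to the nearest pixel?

2245463 pixels

Since 2.130 > 2.000, the render is width-limited.
Content height = 8578 / 2.130 ≈ 4027.2300 px.
4289 − 4027.2300 = 261.7700 px of bars.
Bar area = 261.7700 × 8578 ≈ 2245463 px.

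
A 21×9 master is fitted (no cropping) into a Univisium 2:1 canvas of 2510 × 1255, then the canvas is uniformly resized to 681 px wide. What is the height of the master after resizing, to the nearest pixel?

292 px

Fitted into 2510×1255, the master spans the width; its height is 2510 × 9/21 ≈ 1075.71 px.
The frame scales by 681/2510 = 0.2713; 1075.71 × 0.2713 ≈ 291.86 px.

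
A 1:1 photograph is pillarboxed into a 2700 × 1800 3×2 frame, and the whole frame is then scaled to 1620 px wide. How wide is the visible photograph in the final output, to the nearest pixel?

At 2700×1800 the photograph is height-limited, so width = 1800 × 1/1 ≈ 1800.00 px.
The frame scales by 1620/2700 = 0.6000; 1800.00 × 0.6000 ≈ 1080.00 px.

1080 px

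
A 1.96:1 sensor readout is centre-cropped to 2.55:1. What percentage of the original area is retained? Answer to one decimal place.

2.55:1 is wider than 1.96:1, so the crop keeps the full width and trims the height.
Area ratio = (1.960)/(2.550) = 76.86% retained.

76.9%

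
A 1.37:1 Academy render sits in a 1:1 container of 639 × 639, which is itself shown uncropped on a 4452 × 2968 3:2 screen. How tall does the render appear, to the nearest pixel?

Inside the 639×639 canvas the render is width-limited at 639.00 × 466.42.
The 1:1 canvas is height-limited in 4452×2968, giving 2968.00 × 2968.00; scale factor 4.6448.
The render scales with it: height 466.42 × 4.6448 ≈ 2166.42.

2166 px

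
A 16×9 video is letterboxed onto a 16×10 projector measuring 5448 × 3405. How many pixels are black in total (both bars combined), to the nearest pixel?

1855044 pixels

16×9 (1.778) > 16×10 (1.600), so the video fills the width.
The video is 5448 × 9/16 ≈ 3064.5000 px tall.
3405 − 3064.5000 = 340.5000 px of bars.
Bar area = 340.5000 × 5448 ≈ 1855044 px.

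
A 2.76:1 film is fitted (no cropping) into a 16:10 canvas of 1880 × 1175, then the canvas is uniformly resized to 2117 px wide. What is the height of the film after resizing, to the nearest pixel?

767 px

Fitted into 1880×1175, the film spans the width; its height is 1880 / 2.760 ≈ 681.16 px.
The frame scales by 2117/1880 = 1.1261; 681.16 × 1.1261 ≈ 767.03 px.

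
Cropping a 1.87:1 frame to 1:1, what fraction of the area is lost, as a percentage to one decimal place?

46.5%

Going from 1.87:1 to 1:1 means cutting width while keeping height.
Area ratio = (1.000)/(1.870) = 53.48%; the remaining 46.52% is cropped out.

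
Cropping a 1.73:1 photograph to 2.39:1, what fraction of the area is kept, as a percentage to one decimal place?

72.4%

Going from 1.73:1 to 2.39:1 means cutting height while keeping width.
Fraction kept = (1.730)/(2.390) ≈ 72.38%.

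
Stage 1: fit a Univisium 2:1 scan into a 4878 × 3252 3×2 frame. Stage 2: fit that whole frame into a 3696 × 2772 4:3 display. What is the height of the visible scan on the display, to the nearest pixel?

1848 px

Univisium 2:1 in 4878×3252: fills the width, so the scan is 4878.00 × 2439.00.
The 3×2 canvas is width-limited in 3696×2772, giving 3696.00 × 2464.00; scale factor 0.7577.
So the scan's height is 2439.00 × 0.7577 ≈ 1848.00.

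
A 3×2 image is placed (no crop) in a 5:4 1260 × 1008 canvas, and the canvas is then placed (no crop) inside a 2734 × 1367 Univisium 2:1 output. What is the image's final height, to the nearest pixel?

Inside the 1260×1008 canvas the image is width-limited at 1260.00 × 840.00.
The 5:4 canvas is height-limited in 2734×1367, giving 1708.75 × 1367.00; scale factor 1.3562.
Applying the same ×1.3562: 840.00 → 1139.17.

1139 px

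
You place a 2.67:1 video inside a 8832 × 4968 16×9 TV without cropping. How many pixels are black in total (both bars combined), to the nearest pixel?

Since 2.670 > 1.778, the video is width-limited.
Content height = 8832 / 2.670 ≈ 3307.8652 px.
Black = 4968 − 3307.8652 = 1660.1348 px.
That's 1660.1348 × 8832 ≈ 14662311 black pixels.

14662311 pixels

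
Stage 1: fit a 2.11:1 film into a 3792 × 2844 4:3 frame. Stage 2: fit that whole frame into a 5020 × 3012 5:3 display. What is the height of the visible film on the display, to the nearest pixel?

1903 px

First fit — 2.11:1 into 3792×2844 spans the width: 3792.00 × 1797.16.
4:3 in 5020×3012: fills the height, so the intermediate becomes 4016.00 × 3012.00 — a scale of ×1.0591.
Applying the same ×1.0591: 1797.16 → 1903.32.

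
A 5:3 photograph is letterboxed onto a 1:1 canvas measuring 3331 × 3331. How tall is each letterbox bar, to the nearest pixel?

5:3 (1.667) > 1:1 (1.000), so the photograph fills the width.
The photograph is 3331 × 3/5 ≈ 1998.60 px tall.
Leftover height: 3331 − 1998.60 = 1332.40 px → 666.20 each side.

666 px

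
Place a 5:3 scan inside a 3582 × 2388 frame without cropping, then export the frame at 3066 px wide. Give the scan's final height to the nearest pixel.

At 3582×2388 the scan is width-limited, so height = 3582 × 3/5 ≈ 2149.20 px.
Scaling 3582 → 3066 is ×0.8559, so the height becomes 2149.20 × 0.8559 ≈ 1839.60 px.

1840 px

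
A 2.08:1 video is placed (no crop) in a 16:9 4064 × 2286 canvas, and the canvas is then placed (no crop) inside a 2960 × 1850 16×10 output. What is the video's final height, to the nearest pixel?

1423 px

Inside the 4064×2286 canvas the video is width-limited at 4064.00 × 1953.85.
Second fit — the 16:9 canvas into 2960×1850 spans the width: 2960.00 × 1665.00 (×0.7283 from 4064×2286).
Applying the same ×0.7283: 1953.85 → 1423.08.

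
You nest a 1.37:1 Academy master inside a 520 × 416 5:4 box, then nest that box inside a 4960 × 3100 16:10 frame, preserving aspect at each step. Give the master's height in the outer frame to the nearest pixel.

2828 px

Inside the 520×416 canvas the master is width-limited at 520.00 × 379.56.
Second fit — the 5:4 canvas into 4960×3100 spans the height: 3875.00 × 3100.00 (×7.4519 from 520×416).
So the master's height is 379.56 × 7.4519 ≈ 2828.47.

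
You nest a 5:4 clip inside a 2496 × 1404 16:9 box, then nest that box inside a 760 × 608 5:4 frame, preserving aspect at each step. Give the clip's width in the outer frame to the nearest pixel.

First fit — 5:4 into 2496×1404 spans the height: 1755.00 × 1404.00.
Second fit — the 16:9 canvas into 760×608 spans the width: 760.00 × 427.50 (×0.3045 from 2496×1404).
The clip scales with it: width 1755.00 × 0.3045 ≈ 534.38.

534 px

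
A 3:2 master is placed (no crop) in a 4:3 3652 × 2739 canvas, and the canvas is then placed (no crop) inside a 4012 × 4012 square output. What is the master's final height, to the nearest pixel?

First fit — 3:2 into 3652×2739 spans the width: 3652.00 × 2434.67.
Second fit — the 4:3 canvas into 4012×4012 spans the width: 4012.00 × 3009.00 (×1.0986 from 3652×2739).
So the master's height is 2434.67 × 1.0986 ≈ 2674.67.

2675 px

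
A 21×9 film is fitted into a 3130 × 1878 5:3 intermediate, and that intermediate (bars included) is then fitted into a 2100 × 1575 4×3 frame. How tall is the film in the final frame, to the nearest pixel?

900 px

21×9 in 3130×1878: fills the width, so the film is 3130.00 × 1341.43.
5:3 in 2100×1575: fills the width, so the intermediate becomes 2100.00 × 1260.00 — a scale of ×0.6709.
The film scales with it: height 1341.43 × 0.6709 ≈ 900.00.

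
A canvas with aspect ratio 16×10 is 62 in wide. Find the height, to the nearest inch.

Height = 62·10/16 = 38.75.

39 in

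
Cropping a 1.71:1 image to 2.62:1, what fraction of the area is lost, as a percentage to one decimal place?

The width stays; only height is cut (since 2.62:1 is wider than 1.71:1).
Fraction kept = (1.710)/(2.620) ≈ 65.27%, so 34.73% is lost.

34.7%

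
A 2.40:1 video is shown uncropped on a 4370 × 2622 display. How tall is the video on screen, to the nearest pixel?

2.40:1 is wider than 5:3, so it spans the full width.
Content height = 4370 / 2.400 ≈ 1820.83 px.

1821 px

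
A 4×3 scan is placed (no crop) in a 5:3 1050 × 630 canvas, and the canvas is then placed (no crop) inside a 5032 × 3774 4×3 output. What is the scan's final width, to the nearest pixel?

First fit — 4×3 into 1050×630 spans the height: 840.00 × 630.00.
5:3 in 5032×3774: fills the width, so the intermediate becomes 5032.00 × 3019.20 — a scale of ×4.7924.
The scan scales with it: width 840.00 × 4.7924 ≈ 4025.60.

4026 px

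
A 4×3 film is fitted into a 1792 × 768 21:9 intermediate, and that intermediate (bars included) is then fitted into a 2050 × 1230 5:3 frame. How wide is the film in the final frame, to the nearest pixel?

1171 px

4×3 in 1792×768: fills the height, so the film is 1024.00 × 768.00.
The 21:9 canvas is width-limited in 2050×1230, giving 2050.00 × 878.57; scale factor 1.1440.
The film scales with it: width 1024.00 × 1.1440 ≈ 1171.43.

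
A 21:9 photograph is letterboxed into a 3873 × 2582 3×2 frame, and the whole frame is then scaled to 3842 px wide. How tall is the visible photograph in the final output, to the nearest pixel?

Fitted into 3873×2582, the photograph spans the width; its height is 3873 × 9/21 ≈ 1659.86 px.
Scaling 3873 → 3842 is ×0.9920, so the height becomes 1659.86 × 0.9920 ≈ 1646.57 px.

1647 px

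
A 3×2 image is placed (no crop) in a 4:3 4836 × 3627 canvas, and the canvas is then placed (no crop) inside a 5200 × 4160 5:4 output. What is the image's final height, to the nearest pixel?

First fit — 3×2 into 4836×3627 spans the width: 4836.00 × 3224.00.
4:3 in 5200×4160: fills the width, so the intermediate becomes 5200.00 × 3900.00 — a scale of ×1.0753.
So the image's height is 3224.00 × 1.0753 ≈ 3466.67.

3467 px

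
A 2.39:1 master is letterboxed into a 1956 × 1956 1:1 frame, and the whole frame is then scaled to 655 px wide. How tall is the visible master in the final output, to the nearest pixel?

274 px

In the 1956×1956 frame the master fills the width: height = 1956 / 2.390 ≈ 818.41 px.
Resizing to 655 px wide multiplies everything by 0.3349: 818.41 → 274.06 px.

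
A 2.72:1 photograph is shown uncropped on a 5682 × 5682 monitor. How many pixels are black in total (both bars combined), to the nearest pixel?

20415593 pixels

2.72:1 is wider than square, so it spans the full width.
That makes the image 2088.9706 px tall (5682 / 2.720).
Leftover height: 5682 − 2088.9706 = 3593.0294 px.
Bar area = 3593.0294 × 5682 ≈ 20415593 px.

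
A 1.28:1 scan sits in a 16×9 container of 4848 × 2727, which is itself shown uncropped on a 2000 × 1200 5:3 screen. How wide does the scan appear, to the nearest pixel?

Inside the 4848×2727 canvas the scan is height-limited at 3490.56 × 2727.00.
Second fit — the 16×9 canvas into 2000×1200 spans the width: 2000.00 × 1125.00 (×0.4125 from 4848×2727).
So the scan's width is 3490.56 × 0.4125 ≈ 1440.00.

1440 px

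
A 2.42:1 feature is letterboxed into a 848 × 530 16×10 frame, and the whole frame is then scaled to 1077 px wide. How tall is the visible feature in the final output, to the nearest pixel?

445 px

Fitted into 848×530, the feature spans the width; its height is 848 / 2.420 ≈ 350.41 px.
Resizing to 1077 px wide multiplies everything by 1.2700: 350.41 → 445.04 px.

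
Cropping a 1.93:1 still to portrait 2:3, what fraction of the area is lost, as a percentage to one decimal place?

65.5%

Going from 1.93:1 to portrait 2:3 means cutting width while keeping height.
(0.667)/(1.930) ≈ 0.345 of the area survives, leaving 65.46% discarded.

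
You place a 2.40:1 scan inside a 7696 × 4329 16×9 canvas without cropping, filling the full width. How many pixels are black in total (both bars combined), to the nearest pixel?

8637477 pixels

Content height = 7696 / 2.400 ≈ 3206.6667 px.
Black = 4329 − 3206.6667 = 1122.3333 px.
That's 1122.3333 × 7696 ≈ 8637477 black pixels.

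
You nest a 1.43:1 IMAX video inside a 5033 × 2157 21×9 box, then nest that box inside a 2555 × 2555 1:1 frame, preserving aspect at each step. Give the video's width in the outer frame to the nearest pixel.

Inside the 5033×2157 canvas the video is height-limited at 3084.51 × 2157.00.
Second fit — the 21×9 canvas into 2555×2555 spans the width: 2555.00 × 1095.00 (×0.5076 from 5033×2157).
Applying the same ×0.5076: 3084.51 → 1565.85.

1566 px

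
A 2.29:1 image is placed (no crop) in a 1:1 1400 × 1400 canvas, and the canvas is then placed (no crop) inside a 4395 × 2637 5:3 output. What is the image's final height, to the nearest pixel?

2.29:1 in 1400×1400: fills the width, so the image is 1400.00 × 611.35.
Second fit — the 1:1 canvas into 4395×2637 spans the height: 2637.00 × 2637.00 (×1.8836 from 1400×1400).
So the image's height is 611.35 × 1.8836 ≈ 1151.53.

1152 px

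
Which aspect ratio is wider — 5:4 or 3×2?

3×2

5:4 = 1.25 and 3×2 = 1.5; 1.5 > 1.25.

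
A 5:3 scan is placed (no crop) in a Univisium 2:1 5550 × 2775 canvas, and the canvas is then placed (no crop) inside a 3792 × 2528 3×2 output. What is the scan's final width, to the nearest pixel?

Inside the 5550×2775 canvas the scan is height-limited at 4625.00 × 2775.00.
The Univisium 2:1 canvas is width-limited in 3792×2528, giving 3792.00 × 1896.00; scale factor 0.6832.
So the scan's width is 4625.00 × 0.6832 ≈ 3160.00.

3160 px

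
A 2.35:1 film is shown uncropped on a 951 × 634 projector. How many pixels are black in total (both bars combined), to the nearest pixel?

2.35:1 is wider than 3:2, so it spans the full width.
That makes the image 404.6809 px tall (951 / 2.350).
Black = 634 − 404.6809 = 229.3191 px.
Across the 951-px span: 229.3191 × 951 ≈ 218083 px.

218083 pixels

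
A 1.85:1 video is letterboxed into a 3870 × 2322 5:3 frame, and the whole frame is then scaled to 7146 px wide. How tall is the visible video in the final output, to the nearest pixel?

3863 px

At 3870×2322 the video is width-limited, so height = 3870 / 1.850 ≈ 2091.89 px.
Resizing to 7146 px wide multiplies everything by 1.8465: 2091.89 → 3862.70 px.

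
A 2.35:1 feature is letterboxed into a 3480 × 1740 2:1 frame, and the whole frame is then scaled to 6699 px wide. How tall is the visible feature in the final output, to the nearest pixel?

In the 3480×1740 frame the feature fills the width: height = 3480 / 2.350 ≈ 1480.85 px.
Scaling 3480 → 6699 is ×1.9250, so the height becomes 1480.85 × 1.9250 ≈ 2850.64 px.

2851 px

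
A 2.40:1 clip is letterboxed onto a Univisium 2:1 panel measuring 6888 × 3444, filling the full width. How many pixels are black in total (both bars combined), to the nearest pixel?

That makes the image 2870.0000 px tall (6888 / 2.400).
3444 − 2870.0000 = 574.0000 px of bars.
Across the 6888-px span: 574.0000 × 6888 ≈ 3953712 px.

3953712 pixels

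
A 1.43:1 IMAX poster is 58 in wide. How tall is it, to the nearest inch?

At 1.43:1 IMAX, 58 / 1.430 ≈ 40.56.

41 in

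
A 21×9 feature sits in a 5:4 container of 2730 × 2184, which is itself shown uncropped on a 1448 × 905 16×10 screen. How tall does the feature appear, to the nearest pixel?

Inside the 2730×2184 canvas the feature is width-limited at 2730.00 × 1170.00.
The 5:4 canvas is height-limited in 1448×905, giving 1131.25 × 905.00; scale factor 0.4144.
So the feature's height is 1170.00 × 0.4144 ≈ 484.82.

485 px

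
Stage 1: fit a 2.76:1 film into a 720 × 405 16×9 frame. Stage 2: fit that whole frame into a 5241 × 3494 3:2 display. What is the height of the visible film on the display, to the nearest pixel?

1899 px

First fit — 2.76:1 into 720×405 spans the width: 720.00 × 260.87.
Second fit — the 16×9 canvas into 5241×3494 spans the width: 5241.00 × 2948.06 (×7.2792 from 720×405).
The film scales with it: height 260.87 × 7.2792 ≈ 1898.91.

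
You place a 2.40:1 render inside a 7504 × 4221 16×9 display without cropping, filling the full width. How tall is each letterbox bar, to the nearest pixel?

Content height = 7504 / 2.400 ≈ 3126.67 px.
4221 − 3126.67 = 1094.33 px of bars (547.17 each).

547 px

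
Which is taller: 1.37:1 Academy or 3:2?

1.37 and 3:2 = 1.5; 1.5 > 1.37. The smaller width-to-height ratio is the taller frame.

1.37:1 Academy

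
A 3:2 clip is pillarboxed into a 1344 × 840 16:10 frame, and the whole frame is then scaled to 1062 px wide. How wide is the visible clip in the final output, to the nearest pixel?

Fitted into 1344×840, the clip spans the height; its width is 840 × 3/2 ≈ 1260.00 px.
Resizing to 1062 px wide multiplies everything by 0.7902: 1260.00 → 995.62 px.

996 px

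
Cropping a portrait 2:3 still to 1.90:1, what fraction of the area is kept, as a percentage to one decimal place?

Going from portrait 2:3 to 1.90:1 means cutting height while keeping width.
(0.667)/(1.900) ≈ 0.351 of the area survives.

35.1%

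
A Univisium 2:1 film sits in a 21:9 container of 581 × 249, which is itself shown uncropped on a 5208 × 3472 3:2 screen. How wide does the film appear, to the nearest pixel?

Inside the 581×249 canvas the film is height-limited at 498.00 × 249.00.
Second fit — the 21:9 canvas into 5208×3472 spans the width: 5208.00 × 2232.00 (×8.9639 from 581×249).
Applying the same ×8.9639: 498.00 → 4464.00.

4464 px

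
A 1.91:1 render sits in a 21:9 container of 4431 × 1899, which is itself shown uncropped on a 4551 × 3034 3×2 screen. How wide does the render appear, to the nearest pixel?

Inside the 4431×1899 canvas the render is height-limited at 3627.09 × 1899.00.
Second fit — the 21:9 canvas into 4551×3034 spans the width: 4551.00 × 1950.43 (×1.0271 from 4431×1899).
Applying the same ×1.0271: 3627.09 → 3725.32.

3725 px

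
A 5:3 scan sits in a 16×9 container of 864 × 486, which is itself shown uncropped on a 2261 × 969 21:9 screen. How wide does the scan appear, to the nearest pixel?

1615 px

5:3 in 864×486: fills the height, so the scan is 810.00 × 486.00.
Second fit — the 16×9 canvas into 2261×969 spans the height: 1722.67 × 969.00 (×1.9938 from 864×486).
The scan scales with it: width 810.00 × 1.9938 ≈ 1615.00.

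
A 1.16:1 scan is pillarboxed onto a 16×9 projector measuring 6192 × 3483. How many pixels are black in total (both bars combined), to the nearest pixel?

7494441 pixels

1.16:1 is narrower than 16×9, so it spans the full height.
Content width = 3483 × 1.160 ≈ 4040.2800 px.
Leftover width: 6192 − 4040.2800 = 2151.7200 px.
That's 2151.7200 × 3483 ≈ 7494441 black pixels.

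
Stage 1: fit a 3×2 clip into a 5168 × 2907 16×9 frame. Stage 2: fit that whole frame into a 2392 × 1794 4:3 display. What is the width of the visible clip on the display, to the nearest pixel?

First fit — 3×2 into 5168×2907 spans the height: 4360.50 × 2907.00.
The 16×9 canvas is width-limited in 2392×1794, giving 2392.00 × 1345.50; scale factor 0.4628.
The clip scales with it: width 4360.50 × 0.4628 ≈ 2018.25.

2018 px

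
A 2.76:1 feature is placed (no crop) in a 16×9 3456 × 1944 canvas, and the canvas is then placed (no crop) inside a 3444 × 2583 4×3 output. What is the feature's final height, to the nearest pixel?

First fit — 2.76:1 into 3456×1944 spans the width: 3456.00 × 1252.17.
16×9 in 3444×2583: fills the width, so the intermediate becomes 3444.00 × 1937.25 — a scale of ×0.9965.
So the feature's height is 1252.17 × 0.9965 ≈ 1247.83.

1248 px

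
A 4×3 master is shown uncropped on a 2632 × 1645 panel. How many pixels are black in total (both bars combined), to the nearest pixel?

721607 pixels

Since 1.333 < 1.600, the master is height-limited.
The master is 1645 × 4/3 ≈ 2193.3333 px wide.
Leftover width: 2632 − 2193.3333 = 438.6667 px.
Across the 1645-px span: 438.6667 × 1645 ≈ 721607 px.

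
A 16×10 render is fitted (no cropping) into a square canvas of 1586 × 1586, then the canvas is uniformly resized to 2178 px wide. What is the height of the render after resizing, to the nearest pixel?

Fitted into 1586×1586, the render spans the width; its height is 1586 × 10/16 ≈ 991.25 px.
Resizing to 2178 px wide multiplies everything by 1.3733: 991.25 → 1361.25 px.

1361 px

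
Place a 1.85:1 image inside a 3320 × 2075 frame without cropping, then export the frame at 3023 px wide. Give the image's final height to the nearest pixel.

At 3320×2075 the image is width-limited, so height = 3320 / 1.850 ≈ 1794.59 px.
Scaling 3320 → 3023 is ×0.9105, so the height becomes 1794.59 × 0.9105 ≈ 1634.05 px.

1634 px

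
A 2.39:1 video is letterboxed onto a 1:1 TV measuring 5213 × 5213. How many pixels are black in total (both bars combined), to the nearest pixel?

2.39:1 is wider than 1:1, so it spans the full width.
The video is 5213 / 2.390 ≈ 2181.1715 px tall.
5213 − 2181.1715 = 3031.8285 px of bars.
Across the 5213-px span: 3031.8285 × 5213 ≈ 15804922 px.

15804922 pixels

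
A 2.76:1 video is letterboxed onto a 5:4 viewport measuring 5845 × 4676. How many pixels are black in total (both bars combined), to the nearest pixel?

14952950 pixels

2.76:1 (2.760) > 5:4 (1.250), so the video fills the width.
Content height = 5845 / 2.760 ≈ 2117.7536 px.
Black = 4676 − 2117.7536 = 2558.2464 px.
Across the 5845-px span: 2558.2464 × 5845 ≈ 14952950 px.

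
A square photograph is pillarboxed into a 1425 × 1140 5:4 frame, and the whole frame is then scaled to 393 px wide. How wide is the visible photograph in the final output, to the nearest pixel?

314 px

In the 1425×1140 frame the photograph fills the height: width = 1140 × 1/1 ≈ 1140.00 px.
The frame scales by 393/1425 = 0.2758; 1140.00 × 0.2758 ≈ 314.40 px.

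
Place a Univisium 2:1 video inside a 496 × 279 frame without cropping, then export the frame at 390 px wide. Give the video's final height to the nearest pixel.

195 px

In the 496×279 frame the video fills the width: height = 496 × 1/2 ≈ 248.00 px.
Resizing to 390 px wide multiplies everything by 0.7863: 248.00 → 195.00 px.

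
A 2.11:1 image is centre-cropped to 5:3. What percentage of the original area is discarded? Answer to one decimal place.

21.0%

Going from 2.11:1 to 5:3 means cutting width while keeping height.
Fraction kept = (1.667)/(2.110) ≈ 78.99%, so 21.01% is lost.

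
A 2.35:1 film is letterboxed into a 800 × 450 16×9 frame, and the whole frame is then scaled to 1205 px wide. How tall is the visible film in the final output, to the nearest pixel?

In the 800×450 frame the film fills the width: height = 800 / 2.350 ≈ 340.43 px.
Scaling 800 → 1205 is ×1.5063, so the height becomes 340.43 × 1.5063 ≈ 512.77 px.

513 px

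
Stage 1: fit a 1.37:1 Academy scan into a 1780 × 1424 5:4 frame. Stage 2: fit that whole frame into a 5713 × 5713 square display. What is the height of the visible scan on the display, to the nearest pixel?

4170 px

First fit — 1.37:1 Academy into 1780×1424 spans the width: 1780.00 × 1299.27.
5:4 in 5713×5713: fills the width, so the intermediate becomes 5713.00 × 4570.40 — a scale of ×3.2096.
So the scan's height is 1299.27 × 3.2096 ≈ 4170.07.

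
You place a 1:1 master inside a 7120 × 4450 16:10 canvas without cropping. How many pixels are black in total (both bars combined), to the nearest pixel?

Since 1.000 < 1.600, the master is height-limited.
That makes the image 4450.0000 px wide (4450 × 1/1).
Leftover width: 7120 − 4450.0000 = 2670.0000 px.
Bar area = 2670.0000 × 4450 ≈ 11881500 px.

11881500 pixels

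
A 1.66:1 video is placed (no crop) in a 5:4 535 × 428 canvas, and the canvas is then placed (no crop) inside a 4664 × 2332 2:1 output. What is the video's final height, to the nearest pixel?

Inside the 535×428 canvas the video is width-limited at 535.00 × 322.29.
5:4 in 4664×2332: fills the height, so the intermediate becomes 2915.00 × 2332.00 — a scale of ×5.4486.
The video scales with it: height 322.29 × 5.4486 ≈ 1756.02.

1756 px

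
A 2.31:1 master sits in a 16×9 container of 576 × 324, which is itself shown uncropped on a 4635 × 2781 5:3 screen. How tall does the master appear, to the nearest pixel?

First fit — 2.31:1 into 576×324 spans the width: 576.00 × 249.35.
Second fit — the 16×9 canvas into 4635×2781 spans the width: 4635.00 × 2607.19 (×8.0469 from 576×324).
So the master's height is 249.35 × 8.0469 ≈ 2006.49.

2006 px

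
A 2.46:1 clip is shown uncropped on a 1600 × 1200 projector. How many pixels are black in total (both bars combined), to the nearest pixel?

2.46:1 (2.460) > 4:3 (1.333), so the clip fills the width.
Content height = 1600 / 2.460 ≈ 650.4065 px.
Black = 1200 − 650.4065 = 549.5935 px.
That's 549.5935 × 1600 ≈ 879350 black pixels.

879350 pixels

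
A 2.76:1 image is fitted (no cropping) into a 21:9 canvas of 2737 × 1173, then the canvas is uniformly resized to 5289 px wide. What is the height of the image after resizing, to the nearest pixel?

In the 2737×1173 frame the image fills the width: height = 2737 / 2.760 ≈ 991.67 px.
Resizing to 5289 px wide multiplies everything by 1.9324: 991.67 → 1916.30 px.

1916 px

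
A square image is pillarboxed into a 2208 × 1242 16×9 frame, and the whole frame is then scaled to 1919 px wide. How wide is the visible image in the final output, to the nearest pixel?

1079 px

Fitted into 2208×1242, the image spans the height; its width is 1242 × 1/1 ≈ 1242.00 px.
Resizing to 1919 px wide multiplies everything by 0.8691: 1242.00 → 1079.44 px.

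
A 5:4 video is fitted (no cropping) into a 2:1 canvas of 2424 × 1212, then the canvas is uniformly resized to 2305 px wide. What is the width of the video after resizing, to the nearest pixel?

1441 px

At 2424×1212 the video is height-limited, so width = 1212 × 5/4 ≈ 1515.00 px.
Scaling 2424 → 2305 is ×0.9509, so the width becomes 1515.00 × 0.9509 ≈ 1440.62 px.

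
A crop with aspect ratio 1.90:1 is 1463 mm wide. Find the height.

770 mm

1463 / 1.900 = 770.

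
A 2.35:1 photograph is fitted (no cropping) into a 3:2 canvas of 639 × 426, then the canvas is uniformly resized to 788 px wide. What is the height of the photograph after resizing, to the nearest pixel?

335 px

Fitted into 639×426, the photograph spans the width; its height is 639 / 2.350 ≈ 271.91 px.
Scaling 639 → 788 is ×1.2332, so the height becomes 271.91 × 1.2332 ≈ 335.32 px.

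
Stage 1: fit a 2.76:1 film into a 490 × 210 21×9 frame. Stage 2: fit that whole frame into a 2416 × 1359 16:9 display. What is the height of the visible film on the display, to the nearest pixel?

875 px

Inside the 490×210 canvas the film is width-limited at 490.00 × 177.54.
21×9 in 2416×1359: fills the width, so the intermediate becomes 2416.00 × 1035.43 — a scale of ×4.9306.
So the film's height is 177.54 × 4.9306 ≈ 875.36.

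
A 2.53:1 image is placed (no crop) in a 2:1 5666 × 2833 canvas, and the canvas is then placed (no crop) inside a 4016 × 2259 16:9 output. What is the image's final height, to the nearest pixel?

1587 px

Inside the 5666×2833 canvas the image is width-limited at 5666.00 × 2239.53.
2:1 in 4016×2259: fills the width, so the intermediate becomes 4016.00 × 2008.00 — a scale of ×0.7088.
The image scales with it: height 2239.53 × 0.7088 ≈ 1587.35.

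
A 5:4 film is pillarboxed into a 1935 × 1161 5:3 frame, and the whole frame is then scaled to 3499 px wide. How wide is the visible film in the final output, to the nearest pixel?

At 1935×1161 the film is height-limited, so width = 1161 × 5/4 ≈ 1451.25 px.
Resizing to 3499 px wide multiplies everything by 1.8083: 1451.25 → 2624.25 px.

2624 px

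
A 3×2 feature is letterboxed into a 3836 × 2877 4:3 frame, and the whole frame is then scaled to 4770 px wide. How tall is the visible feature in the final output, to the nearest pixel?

3180 px

In the 3836×2877 frame the feature fills the width: height = 3836 × 2/3 ≈ 2557.33 px.
The frame scales by 4770/3836 = 1.2435; 2557.33 × 1.2435 ≈ 3180.00 px.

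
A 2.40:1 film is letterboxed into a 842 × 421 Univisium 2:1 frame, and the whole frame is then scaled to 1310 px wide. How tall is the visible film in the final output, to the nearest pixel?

546 px

In the 842×421 frame the film fills the width: height = 842 / 2.400 ≈ 350.83 px.
Resizing to 1310 px wide multiplies everything by 1.5558: 350.83 → 545.83 px.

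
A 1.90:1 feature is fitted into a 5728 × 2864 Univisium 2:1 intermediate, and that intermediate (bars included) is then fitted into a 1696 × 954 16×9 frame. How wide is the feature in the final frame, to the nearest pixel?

1611 px

Inside the 5728×2864 canvas the feature is height-limited at 5441.60 × 2864.00.
Univisium 2:1 in 1696×954: fills the width, so the intermediate becomes 1696.00 × 848.00 — a scale of ×0.2961.
The feature scales with it: width 5441.60 × 0.2961 ≈ 1611.20.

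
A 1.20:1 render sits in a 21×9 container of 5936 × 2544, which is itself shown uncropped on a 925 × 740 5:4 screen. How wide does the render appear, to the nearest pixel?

476 px

First fit — 1.20:1 into 5936×2544 spans the height: 3052.80 × 2544.00.
21×9 in 925×740: fills the width, so the intermediate becomes 925.00 × 396.43 — a scale of ×0.1558.
The render scales with it: width 3052.80 × 0.1558 ≈ 475.71.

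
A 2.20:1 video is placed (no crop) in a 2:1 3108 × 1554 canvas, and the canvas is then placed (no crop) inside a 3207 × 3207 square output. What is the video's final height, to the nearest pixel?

Inside the 3108×1554 canvas the video is width-limited at 3108.00 × 1412.73.
Second fit — the 2:1 canvas into 3207×3207 spans the width: 3207.00 × 1603.50 (×1.0319 from 3108×1554).
So the video's height is 1412.73 × 1.0319 ≈ 1457.73.

1458 px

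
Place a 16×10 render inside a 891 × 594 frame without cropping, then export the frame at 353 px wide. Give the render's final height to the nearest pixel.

221 px

In the 891×594 frame the render fills the width: height = 891 × 10/16 ≈ 556.88 px.
The frame scales by 353/891 = 0.3962; 556.88 × 0.3962 ≈ 220.62 px.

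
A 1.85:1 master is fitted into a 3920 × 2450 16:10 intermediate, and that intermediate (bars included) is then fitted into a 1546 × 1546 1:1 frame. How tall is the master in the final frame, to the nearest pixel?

1.85:1 in 3920×2450: fills the width, so the master is 3920.00 × 2118.92.
Second fit — the 16:10 canvas into 1546×1546 spans the width: 1546.00 × 966.25 (×0.3944 from 3920×2450).
So the master's height is 2118.92 × 0.3944 ≈ 835.68.

836 px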